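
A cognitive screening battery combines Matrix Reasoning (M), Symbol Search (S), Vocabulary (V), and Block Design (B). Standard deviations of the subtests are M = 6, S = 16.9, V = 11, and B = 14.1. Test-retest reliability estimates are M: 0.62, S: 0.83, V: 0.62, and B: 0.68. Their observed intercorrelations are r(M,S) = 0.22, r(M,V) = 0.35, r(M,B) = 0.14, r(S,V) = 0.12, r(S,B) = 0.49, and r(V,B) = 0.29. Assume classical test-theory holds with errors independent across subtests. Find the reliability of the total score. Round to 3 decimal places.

Var(M+S+V+B) = 6² + 16.9² + 11² + 14.1² + 2·[6·16.9·0.22 + 6·11·0.35 + 6·14.1·0.14 + 16.9·11·0.12 + 16.9·14.1·0.49 + 11·14.1·0.29] = 641.42 + 482.602 = 1124.02.
Under uncorrelated errors the observed covariances equal the true-score covariances, so only the own-variance terms attenuate.
True-score variance = [6²·0.62 + 16.9²·0.83 + 11²·0.62 + 14.1²·0.68] + 482.602 = 469.587 + 482.602 = 952.189.
Reliability = 952.189 / 1124.02 = 0.847.

0.847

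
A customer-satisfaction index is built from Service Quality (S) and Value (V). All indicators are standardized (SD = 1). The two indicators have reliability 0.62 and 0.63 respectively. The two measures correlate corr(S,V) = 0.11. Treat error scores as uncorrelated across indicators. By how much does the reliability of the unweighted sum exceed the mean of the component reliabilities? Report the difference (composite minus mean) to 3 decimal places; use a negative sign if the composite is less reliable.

0.037

Var(sum) = 2 + 0.22 = 2.22; true-score variance = 1.25 + 0.22 = 1.47; composite reliability = 0.6622.
Mean component reliability = 0.6250.
Difference = 0.6622 − 0.6250 = 0.037.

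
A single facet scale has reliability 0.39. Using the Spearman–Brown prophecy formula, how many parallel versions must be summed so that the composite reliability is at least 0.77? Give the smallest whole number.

k ≥ ρ*(1−ρ₁)/(ρ₁(1−ρ*)) = 0.77·0.61 / (0.39·0.23) = 5.236.
Smallest integer k = 6.

6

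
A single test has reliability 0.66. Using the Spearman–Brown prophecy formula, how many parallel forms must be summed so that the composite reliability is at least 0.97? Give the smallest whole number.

17

k ≥ ρ*(1−ρ₁)/(ρ₁(1−ρ*)) = 0.97·0.34 / (0.66·0.03) = 16.657.
Smallest integer k = 17.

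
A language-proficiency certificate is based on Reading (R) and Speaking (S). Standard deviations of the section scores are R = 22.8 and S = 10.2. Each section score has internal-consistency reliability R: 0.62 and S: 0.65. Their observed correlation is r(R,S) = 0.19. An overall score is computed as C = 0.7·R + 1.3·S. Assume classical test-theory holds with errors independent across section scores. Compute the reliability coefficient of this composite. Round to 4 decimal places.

Var(C) = 0.7²·22.8² + 1.3²·10.2² + 2·[0.91·22.8·10.2·0.19] = 430.549 + 80.4192 = 510.968.
Under uncorrelated errors the observed covariances equal the true-score covariances, so only the own-variance terms attenuate.
True-score variance = [0.7²·22.8²·0.62 + 1.3²·10.2²·0.65] + 80.4192 = 272.215 + 80.4192 = 352.635.
Reliability = 352.635 / 510.968 = 0.6901.

0.6901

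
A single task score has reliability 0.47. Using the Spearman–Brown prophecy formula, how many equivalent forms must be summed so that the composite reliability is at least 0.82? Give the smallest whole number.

6

k ≥ ρ*(1−ρ₁)/(ρ₁(1−ρ*)) = 0.82·0.53 / (0.47·0.18) = 5.137.
Smallest integer k = 6.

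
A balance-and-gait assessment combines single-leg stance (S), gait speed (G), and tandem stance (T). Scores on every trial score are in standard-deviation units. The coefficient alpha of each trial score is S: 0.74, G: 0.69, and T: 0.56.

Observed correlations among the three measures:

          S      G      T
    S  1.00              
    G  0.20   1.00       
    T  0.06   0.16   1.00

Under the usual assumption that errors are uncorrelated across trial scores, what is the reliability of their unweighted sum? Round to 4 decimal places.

0.7370

Var(S+G+T) = 3 + 2·[0.20 + 0.06 + 0.16] = 3 + 0.84 = 3.84.
Under uncorrelated errors the observed covariances equal the true-score covariances, so only the own-variance terms attenuate.
True-score variance = [0.74 + 0.69 + 0.56] + 0.84 = 1.99 + 0.84 = 2.83.
Reliability = 2.83 / 3.84 = 0.7370.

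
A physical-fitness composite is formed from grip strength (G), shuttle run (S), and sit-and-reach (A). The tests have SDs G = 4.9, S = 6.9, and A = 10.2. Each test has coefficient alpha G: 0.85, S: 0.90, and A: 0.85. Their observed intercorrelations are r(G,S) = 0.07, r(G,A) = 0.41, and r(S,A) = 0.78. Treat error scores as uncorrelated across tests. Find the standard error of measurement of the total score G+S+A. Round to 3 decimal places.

Var(total) = 175.66 + 155.51 = 331.17.
True-score variance = 151.692 + 155.51 = 307.201, so reliability = 0.9276.
Error variance = 331.17 − 307.201 = 23.9685; SEM = √23.9685 = 4.896.

4.896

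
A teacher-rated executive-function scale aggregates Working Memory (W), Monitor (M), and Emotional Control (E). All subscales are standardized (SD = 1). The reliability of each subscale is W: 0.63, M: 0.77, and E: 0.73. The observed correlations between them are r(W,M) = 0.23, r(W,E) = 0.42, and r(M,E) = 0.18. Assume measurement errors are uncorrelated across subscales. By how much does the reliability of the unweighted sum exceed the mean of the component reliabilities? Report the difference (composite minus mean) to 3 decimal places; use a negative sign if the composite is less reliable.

0.103

Var(sum) = 3 + 1.66 = 4.66; true-score variance = 2.13 + 1.66 = 3.79; composite reliability = 0.8133.
Mean component reliability = 0.7100.
Difference = 0.8133 − 0.7100 = 0.103.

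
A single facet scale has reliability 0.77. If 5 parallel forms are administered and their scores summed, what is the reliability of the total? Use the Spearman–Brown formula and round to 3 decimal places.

0.944

ρ_k = kρ / (1 + (k−1)ρ) = 5·0.77 / (1 + 4·0.77) = 3.850 / 4.080 = 0.944.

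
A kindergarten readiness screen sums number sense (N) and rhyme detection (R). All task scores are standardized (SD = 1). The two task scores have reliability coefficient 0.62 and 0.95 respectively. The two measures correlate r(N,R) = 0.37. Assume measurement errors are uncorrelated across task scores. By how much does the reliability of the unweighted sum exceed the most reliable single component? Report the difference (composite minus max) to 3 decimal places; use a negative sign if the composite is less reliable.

Var(sum) = 2 + 0.74 = 2.74; true-score variance = 1.57 + 0.74 = 2.31; composite reliability = 0.8431.
Max component reliability = 0.9500.
Difference = 0.8431 − 0.9500 = -0.107.

-0.107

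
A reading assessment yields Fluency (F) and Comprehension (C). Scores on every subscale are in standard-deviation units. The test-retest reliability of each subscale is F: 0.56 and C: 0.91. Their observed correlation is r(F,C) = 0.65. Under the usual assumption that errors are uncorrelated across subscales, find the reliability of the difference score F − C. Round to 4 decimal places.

Var(F−C) = 1 + 1 − 2·0.65 = 2 − 1.3 = 0.7.
Under uncorrelated errors the observed covariances equal the true-score covariances, so only the own-variance terms attenuate.
True-score variance = [0.56 + 0.91] − 1.3 = 1.47 − 1.3 = 0.17.
Reliability = 0.17 / 0.7 = 0.2429.

0.2429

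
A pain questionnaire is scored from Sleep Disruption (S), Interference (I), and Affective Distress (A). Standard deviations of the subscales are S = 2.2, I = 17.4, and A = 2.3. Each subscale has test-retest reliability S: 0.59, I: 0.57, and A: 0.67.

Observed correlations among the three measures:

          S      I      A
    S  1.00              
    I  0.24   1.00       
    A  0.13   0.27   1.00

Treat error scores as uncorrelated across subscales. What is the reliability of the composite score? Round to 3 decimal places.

Var(S+I+A) = 2.2² + 17.4² + 2.3² + 2·[2.2·17.4·0.24 + 2.2·2.3·0.13 + 17.4·2.3·0.27] = 312.89 + 41.3008 = 354.191.
With uncorrelated errors the cross-covariances are all true-score covariance, so they carry over unchanged; only the diagonal terms shrink to ρᵢσᵢ².
True-score variance = [2.2²·0.59 + 17.4²·0.57 + 2.3²·0.67] + 41.3008 = 178.973 + 41.3008 = 220.274.
Reliability = 220.274 / 354.191 = 0.622.

0.622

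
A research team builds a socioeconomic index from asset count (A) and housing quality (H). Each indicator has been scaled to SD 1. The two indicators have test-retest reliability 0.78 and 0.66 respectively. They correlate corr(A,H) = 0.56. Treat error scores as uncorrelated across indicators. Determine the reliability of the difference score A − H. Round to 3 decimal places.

Var(A−H) = 1 + 1 − 2·0.56 = 2 − 1.12 = 0.88.
Because errors are independent across components, Cov(Tᵢ,Tⱼ) = Cov(Xᵢ,Xⱼ); the off-diagonal part of the true-score variance is the same as above.
True-score variance = [0.78 + 0.66] − 1.12 = 1.44 − 1.12 = 0.32.
Reliability = 0.32 / 0.88 = 0.364.

0.364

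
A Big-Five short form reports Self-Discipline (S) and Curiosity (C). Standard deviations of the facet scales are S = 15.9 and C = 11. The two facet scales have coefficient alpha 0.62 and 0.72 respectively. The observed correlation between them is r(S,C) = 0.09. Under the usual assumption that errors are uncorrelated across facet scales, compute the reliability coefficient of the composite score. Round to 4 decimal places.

0.6794

Var(S+C) = 15.9² + 11² + 2·[15.9·11·0.09] = 373.81 + 31.482 = 405.292.
With uncorrelated errors the cross-covariances are all true-score covariance, so they carry over unchanged; only the diagonal terms shrink to ρᵢσᵢ².
True-score variance = [15.9²·0.62 + 11²·0.72] + 31.482 = 243.862 + 31.482 = 275.344.
Reliability = 275.344 / 405.292 = 0.6794.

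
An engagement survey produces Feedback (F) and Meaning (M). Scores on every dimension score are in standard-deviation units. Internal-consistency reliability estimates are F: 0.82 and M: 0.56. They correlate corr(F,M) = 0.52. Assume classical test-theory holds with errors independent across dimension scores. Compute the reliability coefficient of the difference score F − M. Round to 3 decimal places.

Var(F−M) = 1 + 1 − 2·0.52 = 2 − 1.04 = 0.96.
Because errors are independent across components, Cov(Tᵢ,Tⱼ) = Cov(Xᵢ,Xⱼ); the off-diagonal part of the true-score variance is the same as above.
True-score variance = [0.82 + 0.56] − 1.04 = 1.38 − 1.04 = 0.34.
Reliability = 0.34 / 0.96 = 0.354.

0.354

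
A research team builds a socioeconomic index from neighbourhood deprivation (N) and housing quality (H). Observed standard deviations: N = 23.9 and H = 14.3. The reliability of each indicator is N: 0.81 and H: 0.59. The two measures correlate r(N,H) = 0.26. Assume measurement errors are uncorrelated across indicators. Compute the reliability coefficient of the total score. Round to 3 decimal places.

0.798

Var(N+H) = 23.9² + 14.3² + 2·[23.9·14.3·0.26] = 775.7 + 177.72 = 953.42.
Under uncorrelated errors the observed covariances equal the true-score covariances, so only the own-variance terms attenuate.
True-score variance = [23.9²·0.81 + 14.3²·0.59] + 177.72 = 583.329 + 177.72 = 761.05.
Reliability = 761.05 / 953.42 = 0.798.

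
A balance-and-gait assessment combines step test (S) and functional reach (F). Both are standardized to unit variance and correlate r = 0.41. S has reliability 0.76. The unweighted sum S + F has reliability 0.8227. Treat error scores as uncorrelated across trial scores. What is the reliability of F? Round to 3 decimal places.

0.740

Var(S+F) = 2 + 2·0.41 = 2.820.
True-score variance = ρ_S + ρ_F + 2·0.41, so 0.8227 = (0.76 + ρ_F + 0.82) / 2.820.
ρ_F = 0.8227·2.820 − 0.76 − 0.82 = 0.740.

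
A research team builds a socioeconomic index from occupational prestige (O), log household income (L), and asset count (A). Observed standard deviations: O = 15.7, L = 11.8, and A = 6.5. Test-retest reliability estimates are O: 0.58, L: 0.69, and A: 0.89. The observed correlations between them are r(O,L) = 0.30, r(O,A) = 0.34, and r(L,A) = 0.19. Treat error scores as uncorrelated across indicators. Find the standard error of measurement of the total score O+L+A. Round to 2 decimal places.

12.30

Var(total) = 427.98 + 209.696 = 637.676.
True-score variance = 276.642 + 209.696 = 486.338, so reliability = 0.7627.
Error variance = 637.676 − 486.338 = 151.338; SEM = √151.338 = 12.30.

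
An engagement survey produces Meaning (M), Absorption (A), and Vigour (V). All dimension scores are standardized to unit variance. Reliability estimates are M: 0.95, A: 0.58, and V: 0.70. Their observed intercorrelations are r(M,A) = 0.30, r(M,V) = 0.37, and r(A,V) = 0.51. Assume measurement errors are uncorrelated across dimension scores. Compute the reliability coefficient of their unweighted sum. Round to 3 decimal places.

0.856

Var(M+A+V) = 3 + 2·[0.30 + 0.37 + 0.51] = 3 + 2.36 = 5.36.
Because errors are independent across components, Cov(Tᵢ,Tⱼ) = Cov(Xᵢ,Xⱼ); the off-diagonal part of the true-score variance is the same as above.
True-score variance = [0.95 + 0.58 + 0.70] + 2.36 = 2.23 + 2.36 = 4.59.
Reliability = 4.59 / 5.36 = 0.856.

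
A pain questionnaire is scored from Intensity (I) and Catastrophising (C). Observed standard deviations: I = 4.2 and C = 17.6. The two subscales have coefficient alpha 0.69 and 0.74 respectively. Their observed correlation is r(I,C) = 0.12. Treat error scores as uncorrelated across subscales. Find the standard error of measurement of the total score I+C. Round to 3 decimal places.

Var(total) = 327.4 + 17.7408 = 345.141.
True-score variance = 241.394 + 17.7408 = 259.135, so reliability = 0.7508.
Error variance = 345.141 − 259.135 = 86.006; SEM = √86.006 = 9.274.

9.274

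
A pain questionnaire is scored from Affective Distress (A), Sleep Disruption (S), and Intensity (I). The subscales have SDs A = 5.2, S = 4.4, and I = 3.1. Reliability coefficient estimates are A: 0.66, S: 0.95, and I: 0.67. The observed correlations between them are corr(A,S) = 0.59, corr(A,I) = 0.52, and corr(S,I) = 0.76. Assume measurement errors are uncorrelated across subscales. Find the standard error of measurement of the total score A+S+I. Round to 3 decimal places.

3.651

Var(total) = 56.01 + 64.496 = 120.506.
True-score variance = 42.6771 + 64.496 = 107.173, so reliability = 0.8894.
Error variance = 120.506 − 107.173 = 13.3329; SEM = √13.3329 = 3.651.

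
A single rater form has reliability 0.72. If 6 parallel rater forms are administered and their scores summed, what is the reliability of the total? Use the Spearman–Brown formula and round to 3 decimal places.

ρ_k = kρ / (1 + (k−1)ρ) = 6·0.72 / (1 + 5·0.72) = 4.320 / 4.600 = 0.939.

0.939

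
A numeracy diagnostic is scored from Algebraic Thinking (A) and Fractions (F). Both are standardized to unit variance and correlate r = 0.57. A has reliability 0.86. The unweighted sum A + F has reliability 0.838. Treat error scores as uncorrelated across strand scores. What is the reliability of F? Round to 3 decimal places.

Var(A+F) = 2 + 2·0.57 = 3.140.
True-score variance = ρ_A + ρ_F + 2·0.57, so 0.838 = (0.86 + ρ_F + 1.14) / 3.140.
ρ_F = 0.838·3.140 − 0.86 − 1.14 = 0.631.

0.631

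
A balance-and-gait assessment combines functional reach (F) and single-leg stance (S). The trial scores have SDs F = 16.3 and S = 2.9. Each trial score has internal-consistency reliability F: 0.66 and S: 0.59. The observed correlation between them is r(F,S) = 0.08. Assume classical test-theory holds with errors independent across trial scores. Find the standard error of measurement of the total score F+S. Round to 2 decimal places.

Var(total) = 274.1 + 7.5632 = 281.663.
True-score variance = 180.317 + 7.5632 = 187.88, so reliability = 0.6670.
Error variance = 281.663 − 187.88 = 93.7827; SEM = √93.7827 = 9.68.

9.68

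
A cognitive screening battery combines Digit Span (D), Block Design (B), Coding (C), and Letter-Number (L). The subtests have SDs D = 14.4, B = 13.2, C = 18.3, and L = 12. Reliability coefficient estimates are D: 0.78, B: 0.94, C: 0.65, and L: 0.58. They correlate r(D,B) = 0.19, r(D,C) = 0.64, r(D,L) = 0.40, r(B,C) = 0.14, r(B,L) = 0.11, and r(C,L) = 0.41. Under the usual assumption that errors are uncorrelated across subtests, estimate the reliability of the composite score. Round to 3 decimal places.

Var(D+B+C+L) = 14.4² + 13.2² + 18.3² + 12² + 2·[14.4·13.2·0.19 + 14.4·18.3·0.64 + 14.4·12·0.40 + 13.2·18.3·0.14 + 13.2·12·0.11 + 18.3·12·0.41] = 860.49 + 830.333 = 1690.82.
Because errors are independent across components, Cov(Tᵢ,Tⱼ) = Cov(Xᵢ,Xⱼ); the off-diagonal part of the true-score variance is the same as above.
True-score variance = [14.4²·0.78 + 13.2²·0.94 + 18.3²·0.65 + 12²·0.58] + 830.333 = 626.725 + 830.333 = 1457.06.
Reliability = 1457.06 / 1690.82 = 0.862.

0.862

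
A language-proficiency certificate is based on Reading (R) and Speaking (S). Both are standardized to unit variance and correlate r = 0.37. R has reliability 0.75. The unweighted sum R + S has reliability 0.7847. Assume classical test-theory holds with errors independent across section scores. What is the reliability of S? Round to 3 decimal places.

0.660

Var(R+S) = 2 + 2·0.37 = 2.740.
True-score variance = ρ_R + ρ_S + 2·0.37, so 0.7847 = (0.75 + ρ_S + 0.74) / 2.740.
ρ_S = 0.7847·2.740 − 0.75 − 0.74 = 0.660.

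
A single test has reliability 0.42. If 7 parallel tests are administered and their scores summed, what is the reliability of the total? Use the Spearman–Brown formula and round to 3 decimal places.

ρ_k = kρ / (1 + (k−1)ρ) = 7·0.42 / (1 + 6·0.42) = 2.940 / 3.520 = 0.835.

0.835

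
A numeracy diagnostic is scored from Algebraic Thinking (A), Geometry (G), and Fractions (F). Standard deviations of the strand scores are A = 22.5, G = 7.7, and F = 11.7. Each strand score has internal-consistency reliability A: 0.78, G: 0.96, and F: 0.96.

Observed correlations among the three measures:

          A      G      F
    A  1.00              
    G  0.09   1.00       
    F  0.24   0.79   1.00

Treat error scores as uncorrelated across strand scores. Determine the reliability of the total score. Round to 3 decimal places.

Var(A+G+F) = 22.5² + 7.7² + 11.7² + 2·[22.5·7.7·0.09 + 22.5·11.7·0.24 + 7.7·11.7·0.79] = 702.43 + 299.887 = 1002.32.
Because errors are independent across components, Cov(Tᵢ,Tⱼ) = Cov(Xᵢ,Xⱼ); the off-diagonal part of the true-score variance is the same as above.
True-score variance = [22.5²·0.78 + 7.7²·0.96 + 11.7²·0.96] + 299.887 = 583.208 + 299.887 = 883.095.
Reliability = 883.095 / 1002.32 = 0.881.

0.881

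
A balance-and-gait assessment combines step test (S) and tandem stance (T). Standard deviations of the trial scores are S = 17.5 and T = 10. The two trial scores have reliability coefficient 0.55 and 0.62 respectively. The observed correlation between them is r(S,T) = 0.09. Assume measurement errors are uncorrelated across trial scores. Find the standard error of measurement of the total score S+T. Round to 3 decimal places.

13.259

Var(total) = 406.25 + 31.5 = 437.75.
True-score variance = 230.438 + 31.5 = 261.938, so reliability = 0.5984.
Error variance = 437.75 − 261.938 = 175.812; SEM = √175.812 = 13.259.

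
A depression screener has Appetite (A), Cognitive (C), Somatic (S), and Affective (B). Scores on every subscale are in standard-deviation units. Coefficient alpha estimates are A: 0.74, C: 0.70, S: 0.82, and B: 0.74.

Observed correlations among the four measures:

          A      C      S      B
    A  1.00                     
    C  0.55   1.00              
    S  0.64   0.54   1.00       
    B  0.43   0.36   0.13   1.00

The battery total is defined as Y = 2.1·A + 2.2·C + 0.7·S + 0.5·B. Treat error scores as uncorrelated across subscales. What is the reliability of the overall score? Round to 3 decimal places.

0.865

Var(Y) = 2.1² + 2.2² + 0.7² + 0.5² + 2·[4.62·0.55 + 1.47·0.64 + 1.05·0.43 + 1.54·0.54 + 1.1·0.36 + 0.35·0.13] = 9.99 + 10.4128 = 20.4028.
Under uncorrelated errors the observed covariances equal the true-score covariances, so only the own-variance terms attenuate.
True-score variance = [2.1²·0.74 + 2.2²·0.70 + 0.7²·0.82 + 0.5²·0.74] + 10.4128 = 7.2382 + 10.4128 = 17.651.
Reliability = 17.651 / 20.4028 = 0.865.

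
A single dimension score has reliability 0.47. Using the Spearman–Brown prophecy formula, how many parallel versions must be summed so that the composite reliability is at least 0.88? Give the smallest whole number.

k ≥ ρ*(1−ρ₁)/(ρ₁(1−ρ*)) = 0.88·0.53 / (0.47·0.12) = 8.270.
Smallest integer k = 9.

9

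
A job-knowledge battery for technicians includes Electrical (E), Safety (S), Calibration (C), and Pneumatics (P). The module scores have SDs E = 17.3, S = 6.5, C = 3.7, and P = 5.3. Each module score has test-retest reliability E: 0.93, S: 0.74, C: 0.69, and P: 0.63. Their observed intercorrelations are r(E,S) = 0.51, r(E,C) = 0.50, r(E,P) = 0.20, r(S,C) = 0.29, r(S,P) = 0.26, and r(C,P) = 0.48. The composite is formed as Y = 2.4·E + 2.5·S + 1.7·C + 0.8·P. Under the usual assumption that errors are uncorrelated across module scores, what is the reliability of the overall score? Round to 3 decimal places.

Var(Y) = 2.4²·17.3² + 2.5²·6.5² + 1.7²·3.7² + 0.8²·5.3² + 2·[6·17.3·6.5·0.51 + 4.08·17.3·3.7·0.50 + 1.92·17.3·5.3·0.20 + 4.25·6.5·3.7·0.29 + 2·6.5·5.3·0.26 + 1.36·3.7·5.3·0.48] = 2045.51 + 1140.49 = 3186.
With uncorrelated errors the cross-covariances are all true-score covariance, so they carry over unchanged; only the diagonal terms shrink to ρᵢσᵢ².
True-score variance = [2.4²·17.3²·0.93 + 2.5²·6.5²·0.74 + 1.7²·3.7²·0.69 + 0.8²·5.3²·0.63] + 1140.49 = 1837.27 + 1140.49 = 2977.75.
Reliability = 2977.75 / 3186 = 0.935.

0.935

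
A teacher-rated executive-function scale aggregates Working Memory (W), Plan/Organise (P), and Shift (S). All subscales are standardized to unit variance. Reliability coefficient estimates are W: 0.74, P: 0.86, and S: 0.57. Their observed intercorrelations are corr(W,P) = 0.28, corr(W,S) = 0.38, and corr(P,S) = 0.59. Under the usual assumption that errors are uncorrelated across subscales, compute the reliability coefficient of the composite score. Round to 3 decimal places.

0.849

Var(W+P+S) = 3 + 2·[0.28 + 0.38 + 0.59] = 3 + 2.5 = 5.5.
With uncorrelated errors the cross-covariances are all true-score covariance, so they carry over unchanged; only the diagonal terms shrink to ρᵢσᵢ².
True-score variance = [0.74 + 0.86 + 0.57] + 2.5 = 2.17 + 2.5 = 4.67.
Reliability = 4.67 / 5.5 = 0.849.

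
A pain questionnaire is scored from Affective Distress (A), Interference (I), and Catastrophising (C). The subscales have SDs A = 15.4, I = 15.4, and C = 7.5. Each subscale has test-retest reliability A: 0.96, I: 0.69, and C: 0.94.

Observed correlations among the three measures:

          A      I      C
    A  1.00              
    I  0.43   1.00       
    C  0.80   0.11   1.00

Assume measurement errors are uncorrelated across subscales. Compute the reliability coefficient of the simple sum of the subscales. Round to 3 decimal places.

0.909

Var(A+I+C) = 15.4² + 15.4² + 7.5² + 2·[15.4·15.4·0.43 + 15.4·7.5·0.80 + 15.4·7.5·0.11] = 530.57 + 414.168 = 944.738.
With uncorrelated errors the cross-covariances are all true-score covariance, so they carry over unchanged; only the diagonal terms shrink to ρᵢσᵢ².
True-score variance = [15.4²·0.96 + 15.4²·0.69 + 7.5²·0.94] + 414.168 = 444.189 + 414.168 = 858.357.
Reliability = 858.357 / 944.738 = 0.909.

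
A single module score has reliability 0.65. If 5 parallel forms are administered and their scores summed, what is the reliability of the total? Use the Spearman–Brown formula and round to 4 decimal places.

ρ_k = kρ / (1 + (k−1)ρ) = 5·0.65 / (1 + 4·0.65) = 3.250 / 3.600 = 0.9028.

0.9028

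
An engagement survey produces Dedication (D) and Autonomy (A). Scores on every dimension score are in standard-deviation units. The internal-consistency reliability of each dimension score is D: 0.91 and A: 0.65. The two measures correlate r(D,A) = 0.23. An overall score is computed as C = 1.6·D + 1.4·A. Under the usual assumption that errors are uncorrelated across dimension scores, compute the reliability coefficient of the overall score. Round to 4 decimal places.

0.8349

Var(C) = 1.6² + 1.4² + 2·[2.24·0.23] = 4.52 + 1.0304 = 5.5504.
Because errors are independent across components, Cov(Tᵢ,Tⱼ) = Cov(Xᵢ,Xⱼ); the off-diagonal part of the true-score variance is the same as above.
True-score variance = [1.6²·0.91 + 1.4²·0.65] + 1.0304 = 3.6036 + 1.0304 = 4.634.
Reliability = 4.634 / 5.5504 = 0.8349.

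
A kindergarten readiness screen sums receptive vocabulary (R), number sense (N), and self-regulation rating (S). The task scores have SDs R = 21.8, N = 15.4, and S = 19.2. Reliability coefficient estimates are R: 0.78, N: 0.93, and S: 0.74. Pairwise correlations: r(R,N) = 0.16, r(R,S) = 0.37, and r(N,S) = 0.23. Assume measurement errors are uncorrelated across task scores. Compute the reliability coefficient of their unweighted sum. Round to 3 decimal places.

0.867

Var(R+N+S) = 21.8² + 15.4² + 19.2² + 2·[21.8·15.4·0.16 + 21.8·19.2·0.37 + 15.4·19.2·0.23] = 1081.04 + 553.178 = 1634.22.
With uncorrelated errors the cross-covariances are all true-score covariance, so they carry over unchanged; only the diagonal terms shrink to ρᵢσᵢ².
True-score variance = [21.8²·0.78 + 15.4²·0.93 + 19.2²·0.74] + 553.178 = 864.04 + 553.178 = 1417.22.
Reliability = 1417.22 / 1634.22 = 0.867.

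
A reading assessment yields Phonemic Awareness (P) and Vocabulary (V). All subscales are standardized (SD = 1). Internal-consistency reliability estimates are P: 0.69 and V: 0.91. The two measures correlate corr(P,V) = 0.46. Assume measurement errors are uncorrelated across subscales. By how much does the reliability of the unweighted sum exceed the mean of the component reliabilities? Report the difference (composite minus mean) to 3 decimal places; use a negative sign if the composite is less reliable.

Var(sum) = 2 + 0.92 = 2.92; true-score variance = 1.6 + 0.92 = 2.52; composite reliability = 0.8630.
Mean component reliability = 0.8000.
Difference = 0.8630 − 0.8000 = 0.063.

0.063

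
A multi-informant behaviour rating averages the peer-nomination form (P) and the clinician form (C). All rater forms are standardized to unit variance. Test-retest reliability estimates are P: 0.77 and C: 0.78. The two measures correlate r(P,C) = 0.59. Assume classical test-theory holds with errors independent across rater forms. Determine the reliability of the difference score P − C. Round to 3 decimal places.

0.451

Var(P−C) = 1 + 1 − 2·0.59 = 2 − 1.18 = 0.82.
Under uncorrelated errors the observed covariances equal the true-score covariances, so only the own-variance terms attenuate.
True-score variance = [0.77 + 0.78] − 1.18 = 1.55 − 1.18 = 0.37.
Reliability = 0.37 / 0.82 = 0.451.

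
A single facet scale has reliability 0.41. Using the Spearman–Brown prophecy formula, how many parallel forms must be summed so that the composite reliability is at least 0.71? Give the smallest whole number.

4

k ≥ ρ*(1−ρ₁)/(ρ₁(1−ρ*)) = 0.71·0.59 / (0.41·0.29) = 3.523.
Smallest integer k = 4.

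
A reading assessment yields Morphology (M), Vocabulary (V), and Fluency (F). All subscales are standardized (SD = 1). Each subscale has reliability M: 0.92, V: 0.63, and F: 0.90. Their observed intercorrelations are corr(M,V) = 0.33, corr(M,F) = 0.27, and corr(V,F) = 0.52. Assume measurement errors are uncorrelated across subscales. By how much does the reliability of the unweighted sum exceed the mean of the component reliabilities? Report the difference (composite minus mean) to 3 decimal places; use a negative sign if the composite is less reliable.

0.078

Var(sum) = 3 + 2.24 = 5.24; true-score variance = 2.45 + 2.24 = 4.69; composite reliability = 0.8950.
Mean component reliability = 0.8167.
Difference = 0.8950 − 0.8167 = 0.078.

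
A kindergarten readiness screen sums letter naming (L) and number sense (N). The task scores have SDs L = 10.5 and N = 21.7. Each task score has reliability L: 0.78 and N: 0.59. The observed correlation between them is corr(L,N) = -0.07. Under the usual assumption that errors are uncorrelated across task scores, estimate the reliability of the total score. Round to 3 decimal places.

Var(L+N) = 10.5² + 21.7² + 2·[10.5·21.7·(-0.07)] = 581.14 − 31.899 = 549.241.
Under uncorrelated errors the observed covariances equal the true-score covariances, so only the own-variance terms attenuate.
True-score variance = [10.5²·0.78 + 21.7²·0.59] − 31.899 = 363.82 − 31.899 = 331.921.
Reliability = 331.921 / 549.241 = 0.604.

0.604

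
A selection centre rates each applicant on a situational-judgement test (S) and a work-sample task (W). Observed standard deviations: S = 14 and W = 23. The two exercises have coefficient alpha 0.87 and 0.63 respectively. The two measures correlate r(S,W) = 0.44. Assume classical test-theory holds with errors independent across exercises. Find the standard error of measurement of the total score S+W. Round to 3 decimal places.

14.873

Var(total) = 725 + 283.36 = 1008.36.
True-score variance = 503.79 + 283.36 = 787.15, so reliability = 0.7806.
Error variance = 1008.36 − 787.15 = 221.21; SEM = √221.21 = 14.873.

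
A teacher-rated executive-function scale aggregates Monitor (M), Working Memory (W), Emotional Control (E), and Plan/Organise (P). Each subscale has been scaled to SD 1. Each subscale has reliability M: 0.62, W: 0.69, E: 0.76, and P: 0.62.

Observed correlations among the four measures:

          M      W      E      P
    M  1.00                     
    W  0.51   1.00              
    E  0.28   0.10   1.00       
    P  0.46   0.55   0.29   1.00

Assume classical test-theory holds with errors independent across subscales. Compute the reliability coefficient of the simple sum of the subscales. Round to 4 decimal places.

0.8437

Var(M+W+E+P) = 4 + 2·[0.51 + 0.28 + 0.46 + 0.10 + 0.55 + 0.29] = 4 + 4.38 = 8.38.
With uncorrelated errors the cross-covariances are all true-score covariance, so they carry over unchanged; only the diagonal terms shrink to ρᵢσᵢ².
True-score variance = [0.62 + 0.69 + 0.76 + 0.62] + 4.38 = 2.69 + 4.38 = 7.07.
Reliability = 7.07 / 8.38 = 0.8437.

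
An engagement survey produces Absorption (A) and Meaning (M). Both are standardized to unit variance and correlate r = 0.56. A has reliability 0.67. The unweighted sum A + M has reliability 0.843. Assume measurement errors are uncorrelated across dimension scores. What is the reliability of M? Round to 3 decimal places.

Var(A+M) = 2 + 2·0.56 = 3.120.
True-score variance = ρ_A + ρ_M + 2·0.56, so 0.843 = (0.67 + ρ_M + 1.12) / 3.120.
ρ_M = 0.843·3.120 − 0.67 − 1.12 = 0.840.

0.840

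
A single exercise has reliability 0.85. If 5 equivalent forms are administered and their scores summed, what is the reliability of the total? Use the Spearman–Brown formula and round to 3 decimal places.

ρ_k = kρ / (1 + (k−1)ρ) = 5·0.85 / (1 + 4·0.85) = 4.250 / 4.400 = 0.966.

0.966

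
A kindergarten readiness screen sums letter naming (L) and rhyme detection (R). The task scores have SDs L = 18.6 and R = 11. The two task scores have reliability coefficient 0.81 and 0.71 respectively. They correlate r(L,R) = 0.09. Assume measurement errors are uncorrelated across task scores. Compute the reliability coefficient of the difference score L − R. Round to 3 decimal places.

Var(L−R) = 18.6² + 11² − 2·18.6·11·0.09 = 466.96 − 36.828 = 430.132.
Because errors are independent across components, Cov(Tᵢ,Tⱼ) = Cov(Xᵢ,Xⱼ); the off-diagonal part of the true-score variance is the same as above.
True-score variance = [18.6²·0.81 + 11²·0.71] − 36.828 = 366.138 − 36.828 = 329.31.
Reliability = 329.31 / 430.132 = 0.766.

0.766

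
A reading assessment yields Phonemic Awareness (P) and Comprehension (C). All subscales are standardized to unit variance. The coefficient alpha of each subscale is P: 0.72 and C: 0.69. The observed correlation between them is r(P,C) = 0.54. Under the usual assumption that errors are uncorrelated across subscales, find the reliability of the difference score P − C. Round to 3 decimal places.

0.359

Var(P−C) = 1 + 1 − 2·0.54 = 2 − 1.08 = 0.92.
Under uncorrelated errors the observed covariances equal the true-score covariances, so only the own-variance terms attenuate.
True-score variance = [0.72 + 0.69] − 1.08 = 1.41 − 1.08 = 0.33.
Reliability = 0.33 / 0.92 = 0.359.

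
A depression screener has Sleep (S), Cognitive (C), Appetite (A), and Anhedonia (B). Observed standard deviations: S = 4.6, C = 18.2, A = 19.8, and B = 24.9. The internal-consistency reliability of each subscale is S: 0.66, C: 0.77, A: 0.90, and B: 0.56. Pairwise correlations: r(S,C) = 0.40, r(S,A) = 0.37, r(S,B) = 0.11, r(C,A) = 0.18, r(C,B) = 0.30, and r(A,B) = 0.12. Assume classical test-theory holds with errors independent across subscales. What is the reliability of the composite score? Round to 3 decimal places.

Var(S+C+A+B) = 4.6² + 18.2² + 19.8² + 24.9² + 2·[4.6·18.2·0.40 + 4.6·19.8·0.37 + 4.6·24.9·0.11 + 18.2·19.8·0.18 + 18.2·24.9·0.30 + 19.8·24.9·0.12] = 1364.45 + 679.536 = 2043.99.
Under uncorrelated errors the observed covariances equal the true-score covariances, so only the own-variance terms attenuate.
True-score variance = [4.6²·0.66 + 18.2²·0.77 + 19.8²·0.90 + 24.9²·0.56] + 679.536 = 969.062 + 679.536 = 1648.6.
Reliability = 1648.6 / 2043.99 = 0.807.

0.807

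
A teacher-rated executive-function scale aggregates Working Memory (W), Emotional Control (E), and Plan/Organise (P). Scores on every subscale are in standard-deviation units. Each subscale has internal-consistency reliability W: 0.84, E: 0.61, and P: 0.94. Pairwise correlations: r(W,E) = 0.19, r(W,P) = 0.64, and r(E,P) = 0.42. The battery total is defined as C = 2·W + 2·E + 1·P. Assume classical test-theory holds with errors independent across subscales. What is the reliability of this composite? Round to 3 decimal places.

0.847

Var(C) = 2² + 2² + 1 + 2·[4·0.19 + 2·0.64 + 2·0.42] = 9 + 5.76 = 14.76.
With uncorrelated errors the cross-covariances are all true-score covariance, so they carry over unchanged; only the diagonal terms shrink to ρᵢσᵢ².
True-score variance = [2²·0.84 + 2²·0.61 + 0.94] + 5.76 = 6.74 + 5.76 = 12.5.
Reliability = 12.5 / 14.76 = 0.847.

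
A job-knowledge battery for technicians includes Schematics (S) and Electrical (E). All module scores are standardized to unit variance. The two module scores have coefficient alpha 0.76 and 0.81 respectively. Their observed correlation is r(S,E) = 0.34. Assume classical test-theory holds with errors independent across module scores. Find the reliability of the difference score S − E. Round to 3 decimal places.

Var(S−E) = 1 + 1 − 2·0.34 = 2 − 0.68 = 1.32.
Because errors are independent across components, Cov(Tᵢ,Tⱼ) = Cov(Xᵢ,Xⱼ); the off-diagonal part of the true-score variance is the same as above.
True-score variance = [0.76 + 0.81] − 0.68 = 1.57 − 0.68 = 0.89.
Reliability = 0.89 / 1.32 = 0.674.

0.674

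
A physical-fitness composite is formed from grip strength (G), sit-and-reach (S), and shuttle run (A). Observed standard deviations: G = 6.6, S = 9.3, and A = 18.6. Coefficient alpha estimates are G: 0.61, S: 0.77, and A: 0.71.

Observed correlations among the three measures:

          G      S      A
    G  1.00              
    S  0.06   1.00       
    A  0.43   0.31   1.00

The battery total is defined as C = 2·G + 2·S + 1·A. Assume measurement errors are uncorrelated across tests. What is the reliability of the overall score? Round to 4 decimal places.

Var(C) = 2²·6.6² + 2²·9.3² + 18.6² + 2·[4·6.6·9.3·0.06 + 2·6.6·18.6·0.43 + 2·9.3·18.6·0.31] = 866.16 + 455.105 = 1321.26.
With uncorrelated errors the cross-covariances are all true-score covariance, so they carry over unchanged; only the diagonal terms shrink to ρᵢσᵢ².
True-score variance = [2²·6.6²·0.61 + 2²·9.3²·0.77 + 18.6²·0.71] + 455.105 = 618.307 + 455.105 = 1073.41.
Reliability = 1073.41 / 1321.26 = 0.8124.

0.8124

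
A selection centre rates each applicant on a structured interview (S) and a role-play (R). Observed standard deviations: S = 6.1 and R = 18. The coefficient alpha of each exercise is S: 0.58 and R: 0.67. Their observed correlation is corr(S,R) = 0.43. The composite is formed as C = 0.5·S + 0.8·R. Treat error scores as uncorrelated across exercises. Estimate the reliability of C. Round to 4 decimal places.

0.7157

Var(C) = 0.5²·6.1² + 0.8²·18² + 2·[0.4·6.1·18·0.43] = 216.663 + 37.7712 = 254.434.
Because errors are independent across components, Cov(Tᵢ,Tⱼ) = Cov(Xᵢ,Xⱼ); the off-diagonal part of the true-score variance is the same as above.
True-score variance = [0.5²·6.1²·0.58 + 0.8²·18²·0.67] + 37.7712 = 144.327 + 37.7712 = 182.098.
Reliability = 182.098 / 254.434 = 0.7157.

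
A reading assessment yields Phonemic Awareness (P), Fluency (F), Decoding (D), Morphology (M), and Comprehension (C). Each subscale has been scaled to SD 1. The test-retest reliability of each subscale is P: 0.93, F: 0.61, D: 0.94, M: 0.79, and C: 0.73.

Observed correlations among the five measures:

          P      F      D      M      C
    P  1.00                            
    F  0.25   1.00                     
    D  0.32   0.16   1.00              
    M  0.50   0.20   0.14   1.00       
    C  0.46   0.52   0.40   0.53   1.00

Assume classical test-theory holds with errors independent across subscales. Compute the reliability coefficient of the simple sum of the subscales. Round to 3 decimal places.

0.916

Var(P+F+D+M+C) = 5 + 2·[0.25 + 0.32 + 0.50 + 0.46 + 0.16 + 0.20 + 0.52 + 0.14 + 0.40 + 0.53] = 5 + 6.96 = 11.96.
Because errors are independent across components, Cov(Tᵢ,Tⱼ) = Cov(Xᵢ,Xⱼ); the off-diagonal part of the true-score variance is the same as above.
True-score variance = [0.93 + 0.61 + 0.94 + 0.79 + 0.73] + 6.96 = 4 + 6.96 = 10.96.
Reliability = 10.96 / 11.96 = 0.916.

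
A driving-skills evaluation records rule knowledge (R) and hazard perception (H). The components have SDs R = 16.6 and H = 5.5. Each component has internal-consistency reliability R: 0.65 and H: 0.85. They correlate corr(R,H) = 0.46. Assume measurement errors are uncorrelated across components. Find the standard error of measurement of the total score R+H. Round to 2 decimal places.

10.05

Var(total) = 305.81 + 83.996 = 389.806.
True-score variance = 204.827 + 83.996 = 288.823, so reliability = 0.7409.
Error variance = 389.806 − 288.823 = 100.983; SEM = √100.983 = 10.05.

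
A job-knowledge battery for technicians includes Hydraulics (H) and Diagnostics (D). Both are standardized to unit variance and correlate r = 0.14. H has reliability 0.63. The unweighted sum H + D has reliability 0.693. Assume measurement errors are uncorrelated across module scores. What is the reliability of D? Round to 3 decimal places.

0.670

Var(H+D) = 2 + 2·0.14 = 2.280.
True-score variance = ρ_H + ρ_D + 2·0.14, so 0.693 = (0.63 + ρ_D + 0.28) / 2.280.
ρ_D = 0.693·2.280 − 0.63 − 0.28 = 0.670.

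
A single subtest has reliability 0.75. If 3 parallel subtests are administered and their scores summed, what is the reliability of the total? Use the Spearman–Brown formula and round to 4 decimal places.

ρ_k = kρ / (1 + (k−1)ρ) = 3·0.75 / (1 + 2·0.75) = 2.250 / 2.500 = 0.9000.

0.9000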